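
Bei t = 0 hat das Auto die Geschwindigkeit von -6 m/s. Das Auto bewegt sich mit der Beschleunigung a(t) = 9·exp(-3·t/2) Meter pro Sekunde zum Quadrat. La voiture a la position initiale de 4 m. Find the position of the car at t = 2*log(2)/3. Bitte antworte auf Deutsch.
Ausgehend von der Beschleunigung a(t) = 9·exp(-3·t/2), nehmen wir 2 Stammfunktionen. Durch Integration von der Beschleunigung und Verwendung der Anfangsbedingung v(0) = -6, erhalten wir v(t) = -6·exp(-3·t/2). Das Integral von der Geschwindigkeit ist die Position. Mit x(0) = 4 erhalten wir x(t) = 4·exp(-3·t/2). Aus der Gleichung für die Position x(t) = 4·exp(-3·t/2), setzen wir t = 2*log(2)/3 ein und erhalten x = 2.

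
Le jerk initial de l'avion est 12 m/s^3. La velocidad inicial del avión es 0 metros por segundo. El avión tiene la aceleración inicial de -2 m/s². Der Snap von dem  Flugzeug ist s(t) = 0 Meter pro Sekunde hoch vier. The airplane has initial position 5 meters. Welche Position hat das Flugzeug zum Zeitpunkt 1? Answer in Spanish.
Necesitamos integrar nuestra ecuación del snap s(t) = 0 4 veces. La antiderivada del snap, con j(0) = 12, da la sacudida: j(t) = 12. Integrando la sacudida y usando la condición inicial a(0) = -2, obtenemos a(t) = 12·t - 2. La integral de la aceleración es la velocidad. Usando v(0) = 0, obtenemos v(t) = 2·t·(3·t - 1). Tomando ∫v(t)dt y aplicando x(0) = 5, encontramos x(t) = 2·t^3 - t^2 + 5. Usando x(t) = 2·t^3 - t^2 + 5 y sustituyendo t = 1, encontramos x = 6.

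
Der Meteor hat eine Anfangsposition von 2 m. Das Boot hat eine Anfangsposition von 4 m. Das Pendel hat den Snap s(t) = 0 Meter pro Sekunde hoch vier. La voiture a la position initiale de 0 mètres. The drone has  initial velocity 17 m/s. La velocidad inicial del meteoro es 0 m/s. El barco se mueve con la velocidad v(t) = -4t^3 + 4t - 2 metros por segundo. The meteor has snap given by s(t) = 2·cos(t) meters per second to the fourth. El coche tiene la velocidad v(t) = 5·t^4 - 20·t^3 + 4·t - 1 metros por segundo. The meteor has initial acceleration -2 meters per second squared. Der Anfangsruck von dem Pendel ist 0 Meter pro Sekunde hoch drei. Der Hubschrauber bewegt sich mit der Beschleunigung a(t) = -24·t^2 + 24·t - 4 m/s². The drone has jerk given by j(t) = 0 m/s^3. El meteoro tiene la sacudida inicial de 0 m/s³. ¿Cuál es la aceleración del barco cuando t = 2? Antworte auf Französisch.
En partant de la vitesse v(t) = -4·t^3 + 4·t - 2, nous prenons 1 dérivée. La dérivée de la vitesse donne l'accélération: a(t) = 4 - 12·t^2. Nous avons l'accélération a(t) = 4 - 12·t^2. En substituant t = 2: a(2) = -44.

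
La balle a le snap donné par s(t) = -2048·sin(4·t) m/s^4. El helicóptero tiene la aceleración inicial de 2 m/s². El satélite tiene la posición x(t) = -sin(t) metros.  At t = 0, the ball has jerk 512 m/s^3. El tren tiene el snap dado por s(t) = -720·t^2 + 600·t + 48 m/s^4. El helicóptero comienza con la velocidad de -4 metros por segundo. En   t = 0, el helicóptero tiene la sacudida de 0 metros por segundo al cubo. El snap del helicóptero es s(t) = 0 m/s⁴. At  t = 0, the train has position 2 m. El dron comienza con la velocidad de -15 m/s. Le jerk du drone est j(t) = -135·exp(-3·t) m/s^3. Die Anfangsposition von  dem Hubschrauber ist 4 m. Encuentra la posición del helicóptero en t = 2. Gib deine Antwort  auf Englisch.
We need to integrate our snap equation s(t) = 0 4 times. The antiderivative of snap is jerk. Using j(0) = 0, we get j(t) = 0. The antiderivative of jerk is acceleration. Using a(0) = 2, we get a(t) = 2. Integrating acceleration and using the initial condition v(0) = -4, we get v(t) = 2·t - 4. Finding the integral of v(t) and using x(0) = 4: x(t) = t^2 - 4·t + 4. Using x(t) = t^2 - 4·t + 4 and substituting t = 2, we find x = 0.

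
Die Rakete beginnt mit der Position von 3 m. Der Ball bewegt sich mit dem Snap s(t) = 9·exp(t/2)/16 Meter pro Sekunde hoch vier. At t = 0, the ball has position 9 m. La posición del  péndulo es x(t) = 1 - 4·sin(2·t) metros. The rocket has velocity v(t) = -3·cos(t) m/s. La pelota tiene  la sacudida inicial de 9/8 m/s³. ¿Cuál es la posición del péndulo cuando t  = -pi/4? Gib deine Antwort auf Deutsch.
Mit x(t) = 1 - 4·sin(2·t) und Einsetzen von t = -pi/4, finden wir x = 5.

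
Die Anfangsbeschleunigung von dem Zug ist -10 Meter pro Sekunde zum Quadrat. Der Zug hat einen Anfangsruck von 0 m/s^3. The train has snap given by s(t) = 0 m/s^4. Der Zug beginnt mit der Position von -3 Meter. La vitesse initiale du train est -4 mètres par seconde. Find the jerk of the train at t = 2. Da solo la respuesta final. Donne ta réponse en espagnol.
En t = 2, j = 0.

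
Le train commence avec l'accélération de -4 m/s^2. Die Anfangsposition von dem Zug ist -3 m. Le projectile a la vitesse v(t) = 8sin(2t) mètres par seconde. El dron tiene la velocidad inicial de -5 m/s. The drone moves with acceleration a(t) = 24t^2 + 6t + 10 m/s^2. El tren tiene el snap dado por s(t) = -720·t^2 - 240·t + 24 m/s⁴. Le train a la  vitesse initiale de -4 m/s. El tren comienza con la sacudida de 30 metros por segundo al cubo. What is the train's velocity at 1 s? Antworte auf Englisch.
Starting from snap s(t) = -720·t^2 - 240·t + 24, we take 3 integrals. Taking ∫s(t)dt and applying j(0) = 30, we find j(t) = -240·t^3 - 120·t^2 + 24·t + 30. Finding the integral of j(t) and using a(0) = -4: a(t) = -60·t^4 - 40·t^3 + 12·t^2 + 30·t - 4. Taking ∫a(t)dt and applying v(0) = -4, we find v(t) = -12·t^5 - 10·t^4 + 4·t^3 + 15·t^2 - 4·t - 4. We have velocity v(t) = -12·t^5 - 10·t^4 + 4·t^3 + 15·t^2 - 4·t - 4. Substituting t = 1: v(1) = -11.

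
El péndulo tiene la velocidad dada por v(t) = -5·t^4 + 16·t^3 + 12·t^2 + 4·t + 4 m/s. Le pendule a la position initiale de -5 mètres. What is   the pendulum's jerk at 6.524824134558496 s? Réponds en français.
Pour résoudre ceci, nous devons prendre 2 dérivées de notre équation de la vitesse v(t) = -5·t^4 + 16·t^3 + 12·t^2 + 4·t + 4. En dérivant la vitesse, nous obtenons l'accélération: a(t) = -20·t^3 + 48·t^2 + 24·t + 4. La dérivée de l'accélération donne le jerk: j(t) = -60·t^2 + 96·t + 24. En utilisant j(t) = -60·t^2 + 96·t + 24 et en substituant t = 6.524824134558496, nous trouvons j = -1904.01668229741.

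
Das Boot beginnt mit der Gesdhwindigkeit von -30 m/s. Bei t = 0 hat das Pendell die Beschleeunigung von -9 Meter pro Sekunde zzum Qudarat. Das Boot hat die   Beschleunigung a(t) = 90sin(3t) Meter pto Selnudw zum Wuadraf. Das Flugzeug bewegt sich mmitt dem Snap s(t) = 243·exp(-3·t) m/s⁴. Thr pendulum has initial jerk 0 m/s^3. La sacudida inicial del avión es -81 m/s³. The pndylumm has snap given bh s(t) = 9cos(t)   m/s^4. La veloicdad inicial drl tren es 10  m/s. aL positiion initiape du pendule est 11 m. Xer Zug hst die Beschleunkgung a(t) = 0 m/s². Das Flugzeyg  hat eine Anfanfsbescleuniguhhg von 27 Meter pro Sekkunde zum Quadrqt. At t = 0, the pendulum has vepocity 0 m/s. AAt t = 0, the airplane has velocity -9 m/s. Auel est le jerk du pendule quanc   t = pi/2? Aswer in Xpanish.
Partiendo del snap s(t) = 9·cos(t), tomamos 1 antiderivada. Tomando ∫s(t)dt y aplicando j(0) = 0, encontramos j(t) = 9·sin(t). De la ecuación de la sacudida j(t) = 9·sin(t), sustituimos t = pi/2 para obtener j = 9.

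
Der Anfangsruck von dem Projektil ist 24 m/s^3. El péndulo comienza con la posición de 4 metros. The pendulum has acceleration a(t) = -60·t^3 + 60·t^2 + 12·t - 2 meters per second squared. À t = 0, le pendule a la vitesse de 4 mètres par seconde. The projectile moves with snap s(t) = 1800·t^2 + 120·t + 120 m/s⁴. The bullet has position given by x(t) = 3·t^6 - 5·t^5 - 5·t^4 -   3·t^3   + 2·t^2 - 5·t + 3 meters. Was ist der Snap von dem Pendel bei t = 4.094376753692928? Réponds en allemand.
Wir müssen unsere Gleichung für die Beschleunigung a(t) = -60·t^3 + 60·t^2 + 12·t - 2 2-mal ableiten. Durch Ableiten von der Beschleunigung erhalten wir den Ruck: j(t) = -180·t^2 + 120·t + 12. Die Ableitung von dem Ruck ergibt den Snap: s(t) = 120 - 360·t. Mit s(t) = 120 - 360·t und Einsetzen von t = 4.094376753692928, finden wir s = -1353.97563132945.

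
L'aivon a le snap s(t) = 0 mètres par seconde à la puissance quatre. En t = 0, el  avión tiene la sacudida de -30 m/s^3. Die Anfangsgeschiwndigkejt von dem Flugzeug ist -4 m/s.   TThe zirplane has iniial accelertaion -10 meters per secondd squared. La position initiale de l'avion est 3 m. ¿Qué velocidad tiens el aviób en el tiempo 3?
Partiendo del snap s(t) = 0, tomamos 3 antiderivadas. La integral del snap es la sacudida. Usando j(0) = -30, obtenemos j(t) = -30. La integral de la sacudida, con a(0) = -10, da la aceleración: a(t) = -30·t - 10. La antiderivada de la aceleración, con v(0) = -4, da la velocidad: v(t) = -15·t^2 - 10·t - 4. De la ecuación de la velocidad v(t) = -15·t^2 - 10·t - 4, sustituimos t = 3 para obtener v = -169.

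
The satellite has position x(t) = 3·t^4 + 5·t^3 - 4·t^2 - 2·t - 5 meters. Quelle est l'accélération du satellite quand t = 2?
Nous devons dériver notre équation de la position x(t) = 3·t^4 + 5·t^3 - 4·t^2 - 2·t - 5 2 fois. En prenant d/dt de x(t), nous trouvons v(t) = 12·t^3 + 15·t^2 - 8·t - 2. En dérivant la vitesse, nous obtenons l'accélération: a(t) = 36·t^2 + 30·t - 8. De l'équation de l'accélération a(t) = 36·t^2 + 30·t - 8, nous substituons t = 2 pour obtenir a = 196.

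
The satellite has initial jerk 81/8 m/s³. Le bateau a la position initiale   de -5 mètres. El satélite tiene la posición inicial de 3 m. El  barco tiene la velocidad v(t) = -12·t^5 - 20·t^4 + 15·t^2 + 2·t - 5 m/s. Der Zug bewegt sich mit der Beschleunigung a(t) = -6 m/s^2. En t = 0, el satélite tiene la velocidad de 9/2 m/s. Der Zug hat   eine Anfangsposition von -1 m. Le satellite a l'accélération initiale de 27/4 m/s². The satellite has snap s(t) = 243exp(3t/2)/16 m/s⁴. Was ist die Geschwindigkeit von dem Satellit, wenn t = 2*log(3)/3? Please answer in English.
To solve this, we need to take 3 antiderivatives of our snap equation s(t) = 243·exp(3·t/2)/16. Integrating snap and using the initial condition j(0) = 81/8, we get j(t) = 81·exp(3·t/2)/8. The antiderivative of jerk, with a(0) = 27/4, gives acceleration: a(t) = 27·exp(3·t/2)/4. The integral of acceleration, with v(0) = 9/2, gives velocity: v(t) = 9·exp(3·t/2)/2. Using v(t) = 9·exp(3·t/2)/2 and substituting t = 2*log(3)/3, we find v = 27/2.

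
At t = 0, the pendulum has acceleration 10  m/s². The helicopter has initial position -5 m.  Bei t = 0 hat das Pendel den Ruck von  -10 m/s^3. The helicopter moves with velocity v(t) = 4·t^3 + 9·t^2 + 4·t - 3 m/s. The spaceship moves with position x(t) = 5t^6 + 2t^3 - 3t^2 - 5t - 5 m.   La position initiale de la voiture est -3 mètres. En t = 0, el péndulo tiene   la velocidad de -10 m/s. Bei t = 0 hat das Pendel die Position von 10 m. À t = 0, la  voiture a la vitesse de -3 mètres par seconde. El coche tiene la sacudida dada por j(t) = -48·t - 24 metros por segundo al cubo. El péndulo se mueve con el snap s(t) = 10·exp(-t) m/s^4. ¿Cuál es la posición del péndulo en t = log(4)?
Para resolver esto, necesitamos tomar 4 integrales de nuestra ecuación del snap s(t) = 10·exp(-t). La antiderivada del snap, con j(0) = -10, da la sacudida: j(t) = -10·exp(-t). Integrando la sacudida y usando la condición inicial a(0) = 10, obtenemos a(t) = 10·exp(-t). Tomando ∫a(t)dt y aplicando v(0) = -10, encontramos v(t) = -10·exp(-t). La antiderivada de la velocidad, con x(0) = 10, da la posición: x(t) = 10·exp(-t). Tenemos la posición x(t) = 10·exp(-t). Sustituyendo t = log(4): x(log(4)) = 5/2.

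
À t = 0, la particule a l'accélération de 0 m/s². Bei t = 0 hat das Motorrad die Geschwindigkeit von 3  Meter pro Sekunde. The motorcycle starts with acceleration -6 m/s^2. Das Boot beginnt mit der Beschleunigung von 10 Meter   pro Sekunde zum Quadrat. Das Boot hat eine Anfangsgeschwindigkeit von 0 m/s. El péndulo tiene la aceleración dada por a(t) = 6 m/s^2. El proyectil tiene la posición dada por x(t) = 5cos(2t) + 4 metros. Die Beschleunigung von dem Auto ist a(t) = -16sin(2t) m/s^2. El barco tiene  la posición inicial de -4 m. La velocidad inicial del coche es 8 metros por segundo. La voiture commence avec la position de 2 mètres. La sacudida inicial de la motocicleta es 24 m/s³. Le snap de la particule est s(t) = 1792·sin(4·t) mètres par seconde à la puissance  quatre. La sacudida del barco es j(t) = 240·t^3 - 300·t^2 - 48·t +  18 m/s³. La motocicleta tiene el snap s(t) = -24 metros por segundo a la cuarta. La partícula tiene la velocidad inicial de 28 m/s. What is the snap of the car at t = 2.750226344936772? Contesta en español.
Partiendo de la aceleración a(t) = -16·sin(2·t), tomamos 2 derivadas. Tomando d/dt de a(t), encontramos j(t) = -32·cos(2·t). Derivando la sacudida, obtenemos el snap: s(t) = 64·sin(2·t). Usando s(t) = 64·sin(2·t) y sustituyendo t = 2.750226344936772, encontramos s = -45.1340445221322.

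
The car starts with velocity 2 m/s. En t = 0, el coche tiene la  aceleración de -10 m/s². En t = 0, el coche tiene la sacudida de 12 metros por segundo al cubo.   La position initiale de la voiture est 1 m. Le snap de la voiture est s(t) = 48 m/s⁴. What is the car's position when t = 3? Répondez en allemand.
Wir müssen unsere Gleichung für den Snap s(t) = 48 4-mal integrieren. Durch Integration von dem Snap und Verwendung der Anfangsbedingung j(0) = 12, erhalten wir j(t) = 48·t + 12. Mit ∫j(t)dt und Anwendung von a(0) = -10, finden wir a(t) = 24·t^2 + 12·t - 10. Die Stammfunktion von der Beschleunigung, mit v(0) = 2, ergibt die Geschwindigkeit: v(t) = 8·t^3 + 6·t^2 - 10·t + 2. Das Integral von der Geschwindigkeit ist die Position. Mit x(0) = 1 erhalten wir x(t) = 2·t^4 + 2·t^3 - 5·t^2 + 2·t + 1. Mit x(t) = 2·t^4 + 2·t^3 - 5·t^2 + 2·t + 1 und Einsetzen von t = 3, finden wir x = 178.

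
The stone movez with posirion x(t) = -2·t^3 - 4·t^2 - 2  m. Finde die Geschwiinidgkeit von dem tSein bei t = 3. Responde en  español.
Para resolver esto, necesitamos tomar 1 derivada de nuestra ecuación de la posición x(t) = -2·t^3 - 4·t^2 - 2. La derivada de la posición da la velocidad: v(t) = -6·t^2 - 8·t. Tenemos la velocidad v(t) = -6·t^2 - 8·t. Sustituyendo t = 3: v(3) = -78.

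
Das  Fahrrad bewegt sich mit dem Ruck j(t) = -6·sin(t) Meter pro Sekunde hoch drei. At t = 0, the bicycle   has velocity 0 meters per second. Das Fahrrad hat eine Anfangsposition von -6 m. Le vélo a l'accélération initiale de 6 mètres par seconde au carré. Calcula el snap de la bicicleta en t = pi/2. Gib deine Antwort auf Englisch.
To solve this, we need to take 1 derivative of our jerk equation j(t) = -6·sin(t). The derivative of jerk gives snap: s(t) = -6·cos(t). We have snap s(t) = -6·cos(t). Substituting t = pi/2: s(pi/2) = 0.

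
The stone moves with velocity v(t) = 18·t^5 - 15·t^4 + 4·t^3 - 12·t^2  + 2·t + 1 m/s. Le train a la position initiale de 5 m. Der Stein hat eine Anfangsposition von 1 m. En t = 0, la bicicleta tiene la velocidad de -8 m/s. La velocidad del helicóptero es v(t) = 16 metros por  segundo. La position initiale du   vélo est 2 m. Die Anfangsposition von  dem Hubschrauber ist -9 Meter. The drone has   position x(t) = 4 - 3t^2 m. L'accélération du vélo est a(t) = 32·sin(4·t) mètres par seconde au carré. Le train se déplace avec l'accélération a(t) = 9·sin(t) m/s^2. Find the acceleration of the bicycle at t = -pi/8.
From the given acceleration equation a(t) = 32·sin(4·t), we substitute t = -pi/8 to get a = -32.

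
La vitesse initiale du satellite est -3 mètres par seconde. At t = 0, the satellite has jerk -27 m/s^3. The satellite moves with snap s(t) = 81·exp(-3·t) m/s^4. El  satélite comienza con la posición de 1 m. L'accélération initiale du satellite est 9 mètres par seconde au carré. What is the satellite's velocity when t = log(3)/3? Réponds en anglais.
We need to integrate our snap equation s(t) = 81·exp(-3·t) 3 times. The integral of snap is jerk. Using j(0) = -27, we get j(t) = -27·exp(-3·t). Taking ∫j(t)dt and applying a(0) = 9, we find a(t) = 9·exp(-3·t). Integrating acceleration and using the initial condition v(0) = -3, we get v(t) = -3·exp(-3·t). Using v(t) = -3·exp(-3·t) and substituting t = log(3)/3, we find v = -1.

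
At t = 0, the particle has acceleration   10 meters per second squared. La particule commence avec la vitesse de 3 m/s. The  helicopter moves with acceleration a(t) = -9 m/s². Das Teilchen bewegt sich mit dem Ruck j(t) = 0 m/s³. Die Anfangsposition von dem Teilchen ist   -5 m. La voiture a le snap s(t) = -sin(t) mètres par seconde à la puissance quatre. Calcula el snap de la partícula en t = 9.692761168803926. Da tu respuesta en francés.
Nous devons dériver notre équation du jerk j(t) = 0 1 fois. La dérivée du jerk donne le snap: s(t) = 0. En utilisant s(t) = 0 et en substituant t = 9.692761168803926, nous trouvons s = 0.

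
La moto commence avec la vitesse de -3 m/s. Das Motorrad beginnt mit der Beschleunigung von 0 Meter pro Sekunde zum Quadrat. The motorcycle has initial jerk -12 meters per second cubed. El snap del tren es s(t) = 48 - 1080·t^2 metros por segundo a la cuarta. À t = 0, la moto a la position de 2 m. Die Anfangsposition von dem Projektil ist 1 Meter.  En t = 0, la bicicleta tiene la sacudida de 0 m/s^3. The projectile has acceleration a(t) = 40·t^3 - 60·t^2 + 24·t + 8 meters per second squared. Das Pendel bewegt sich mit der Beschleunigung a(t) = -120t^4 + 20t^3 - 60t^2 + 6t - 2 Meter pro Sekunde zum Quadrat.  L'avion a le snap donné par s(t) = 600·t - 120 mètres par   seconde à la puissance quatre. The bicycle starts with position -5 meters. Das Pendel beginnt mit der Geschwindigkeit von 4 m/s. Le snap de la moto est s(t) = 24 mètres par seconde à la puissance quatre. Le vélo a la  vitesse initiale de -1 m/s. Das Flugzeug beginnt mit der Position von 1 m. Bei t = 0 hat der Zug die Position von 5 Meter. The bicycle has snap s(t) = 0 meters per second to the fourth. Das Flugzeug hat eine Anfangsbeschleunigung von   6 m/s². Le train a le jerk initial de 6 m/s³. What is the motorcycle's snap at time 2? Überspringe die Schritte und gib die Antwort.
The snap at t = 2 is s = 24.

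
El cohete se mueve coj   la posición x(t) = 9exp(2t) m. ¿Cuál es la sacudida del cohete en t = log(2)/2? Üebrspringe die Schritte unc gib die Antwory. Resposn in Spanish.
La sacudida en t = log(2)/2 es j = 144.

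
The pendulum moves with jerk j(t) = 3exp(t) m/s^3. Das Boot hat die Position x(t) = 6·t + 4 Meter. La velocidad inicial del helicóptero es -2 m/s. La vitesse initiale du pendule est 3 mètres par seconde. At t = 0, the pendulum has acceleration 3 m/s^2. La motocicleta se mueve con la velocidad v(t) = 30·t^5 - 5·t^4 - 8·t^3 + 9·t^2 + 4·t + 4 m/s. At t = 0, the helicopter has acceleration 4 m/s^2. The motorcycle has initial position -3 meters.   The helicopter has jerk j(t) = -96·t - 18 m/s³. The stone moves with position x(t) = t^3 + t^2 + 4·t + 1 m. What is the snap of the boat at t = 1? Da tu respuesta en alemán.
Um dies zu lösen, müssen wir 4 Ableitungen unserer Gleichung für die Position x(t) = 6·t + 4 nehmen. Durch Ableiten von der Position erhalten wir die Geschwindigkeit: v(t) = 6. Mit d/dt von v(t) finden wir a(t) = 0. Mit d/dt von a(t) finden wir j(t) = 0. Mit d/dt von j(t) finden wir s(t) = 0. Mit s(t) = 0 und Einsetzen von t = 1, finden wir s = 0.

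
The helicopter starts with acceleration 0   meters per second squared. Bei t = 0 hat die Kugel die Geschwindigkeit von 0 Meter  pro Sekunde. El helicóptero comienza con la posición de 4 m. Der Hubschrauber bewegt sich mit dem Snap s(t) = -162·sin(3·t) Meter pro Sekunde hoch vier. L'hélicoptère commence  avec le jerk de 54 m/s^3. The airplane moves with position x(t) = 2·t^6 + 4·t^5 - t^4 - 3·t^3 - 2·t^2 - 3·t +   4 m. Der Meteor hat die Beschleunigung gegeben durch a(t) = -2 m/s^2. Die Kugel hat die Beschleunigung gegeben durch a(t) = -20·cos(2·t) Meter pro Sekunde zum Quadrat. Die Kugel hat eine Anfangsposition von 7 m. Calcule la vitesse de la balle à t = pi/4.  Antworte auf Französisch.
En partant de l'accélération a(t) = -20·cos(2·t), nous prenons 1 intégrale. En intégrant l'accélération et en utilisant la condition initiale v(0) = 0, nous obtenons v(t) = -10·sin(2·t). Nous avons la vitesse v(t) = -10·sin(2·t). En substituant t = pi/4: v(pi/4) = -10.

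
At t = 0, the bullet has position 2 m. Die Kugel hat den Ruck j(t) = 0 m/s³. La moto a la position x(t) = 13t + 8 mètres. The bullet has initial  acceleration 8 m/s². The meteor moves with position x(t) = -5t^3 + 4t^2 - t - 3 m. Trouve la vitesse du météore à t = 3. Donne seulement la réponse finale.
À t = 3, v = -112.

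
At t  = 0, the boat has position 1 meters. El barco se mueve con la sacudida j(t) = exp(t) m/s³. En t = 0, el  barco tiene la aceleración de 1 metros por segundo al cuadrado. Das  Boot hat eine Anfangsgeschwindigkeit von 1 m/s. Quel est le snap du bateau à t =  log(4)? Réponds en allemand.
Wir müssen unsere Gleichung für den Ruck j(t) = exp(t) 1-mal ableiten. Die Ableitung von dem Ruck ergibt den Snap: s(t) = exp(t). Aus der Gleichung für den Snap s(t) = exp(t), setzen wir t = log(4) ein und erhalten s = 4.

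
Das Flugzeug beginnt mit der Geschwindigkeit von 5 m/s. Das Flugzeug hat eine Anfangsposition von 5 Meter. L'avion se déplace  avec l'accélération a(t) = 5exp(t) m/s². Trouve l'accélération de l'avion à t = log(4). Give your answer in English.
We have acceleration a(t) = 5·exp(t). Substituting t = log(4): a(log(4)) = 20.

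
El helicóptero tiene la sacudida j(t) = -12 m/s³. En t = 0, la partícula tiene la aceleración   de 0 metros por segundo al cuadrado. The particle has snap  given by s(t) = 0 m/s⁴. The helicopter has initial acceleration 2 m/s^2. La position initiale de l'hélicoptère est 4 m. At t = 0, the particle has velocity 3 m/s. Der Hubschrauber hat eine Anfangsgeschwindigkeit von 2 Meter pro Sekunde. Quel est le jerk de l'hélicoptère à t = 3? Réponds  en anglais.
From the given jerk equation j(t) = -12, we substitute t = 3 to get j = -12.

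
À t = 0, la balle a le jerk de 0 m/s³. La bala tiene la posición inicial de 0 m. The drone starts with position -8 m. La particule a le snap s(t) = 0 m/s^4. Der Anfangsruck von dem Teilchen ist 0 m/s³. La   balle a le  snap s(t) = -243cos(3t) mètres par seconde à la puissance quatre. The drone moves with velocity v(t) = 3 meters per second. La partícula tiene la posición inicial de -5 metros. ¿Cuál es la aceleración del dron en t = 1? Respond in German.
Ausgehend von der Geschwindigkeit v(t) = 3, nehmen wir 1 Ableitung. Die Ableitung von der Geschwindigkeit ergibt die Beschleunigung: a(t) = 0. Aus der Gleichung für die Beschleunigung a(t) = 0, setzen wir t = 1 ein und erhalten a = 0.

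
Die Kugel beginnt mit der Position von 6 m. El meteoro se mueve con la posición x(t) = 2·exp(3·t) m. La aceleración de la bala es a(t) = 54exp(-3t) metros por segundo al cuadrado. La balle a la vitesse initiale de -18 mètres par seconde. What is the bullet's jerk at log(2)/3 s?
We must differentiate our acceleration equation a(t) = 54·exp(-3·t) 1 time. The derivative of acceleration gives jerk: j(t) = -162·exp(-3·t). We have jerk j(t) = -162·exp(-3·t). Substituting t = log(2)/3: j(log(2)/3) = -81.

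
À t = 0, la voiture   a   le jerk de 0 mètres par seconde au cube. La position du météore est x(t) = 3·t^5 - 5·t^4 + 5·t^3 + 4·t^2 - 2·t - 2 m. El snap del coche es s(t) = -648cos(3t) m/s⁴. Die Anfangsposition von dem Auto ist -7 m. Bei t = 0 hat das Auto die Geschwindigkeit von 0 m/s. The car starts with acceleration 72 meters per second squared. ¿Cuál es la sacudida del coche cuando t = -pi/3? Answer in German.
Ausgehend von dem Snap s(t) = -648·cos(3·t), nehmen wir 1 Stammfunktion. Mit ∫s(t)dt und Anwendung von j(0) = 0, finden wir j(t) = -216·sin(3·t). Mit j(t) = -216·sin(3·t) und Einsetzen von t = -pi/3, finden wir j = 0.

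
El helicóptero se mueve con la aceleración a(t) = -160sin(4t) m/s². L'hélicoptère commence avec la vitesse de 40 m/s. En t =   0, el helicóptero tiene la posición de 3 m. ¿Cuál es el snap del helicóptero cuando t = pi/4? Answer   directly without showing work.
s(pi/4) = 0.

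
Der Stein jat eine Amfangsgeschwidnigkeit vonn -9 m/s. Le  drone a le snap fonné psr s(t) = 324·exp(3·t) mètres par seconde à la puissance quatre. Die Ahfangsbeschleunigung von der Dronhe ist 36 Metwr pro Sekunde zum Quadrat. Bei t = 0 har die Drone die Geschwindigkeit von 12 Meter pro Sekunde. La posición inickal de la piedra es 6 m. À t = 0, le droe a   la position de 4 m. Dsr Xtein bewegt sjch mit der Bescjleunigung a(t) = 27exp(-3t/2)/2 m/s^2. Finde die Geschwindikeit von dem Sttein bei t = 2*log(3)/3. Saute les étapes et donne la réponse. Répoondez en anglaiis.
The velocity at t = 2*log(3)/3 is v = -3.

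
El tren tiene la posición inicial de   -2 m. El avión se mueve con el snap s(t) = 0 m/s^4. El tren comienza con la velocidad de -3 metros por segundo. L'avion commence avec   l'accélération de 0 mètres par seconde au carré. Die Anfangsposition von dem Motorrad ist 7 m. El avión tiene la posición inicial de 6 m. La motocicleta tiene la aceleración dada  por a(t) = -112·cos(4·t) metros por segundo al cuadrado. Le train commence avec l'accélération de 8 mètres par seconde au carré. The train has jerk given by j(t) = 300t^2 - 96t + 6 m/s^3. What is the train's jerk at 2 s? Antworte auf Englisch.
We have jerk j(t) = 300·t^2 - 96·t + 6. Substituting t = 2: j(2) = 1014.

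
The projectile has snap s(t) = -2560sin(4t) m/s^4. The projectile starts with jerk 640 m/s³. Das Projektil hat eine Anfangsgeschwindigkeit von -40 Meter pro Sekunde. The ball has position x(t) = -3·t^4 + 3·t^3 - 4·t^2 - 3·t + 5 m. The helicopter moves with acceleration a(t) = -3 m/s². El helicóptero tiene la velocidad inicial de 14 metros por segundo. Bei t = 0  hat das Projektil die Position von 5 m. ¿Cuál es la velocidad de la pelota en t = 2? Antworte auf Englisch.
To solve this, we need to take 1 derivative of our position equation x(t) = -3·t^4 + 3·t^3 - 4·t^2 - 3·t + 5. The derivative of position gives velocity: v(t) = -12·t^3 + 9·t^2 - 8·t - 3. Using v(t) = -12·t^3 + 9·t^2 - 8·t - 3 and substituting t = 2, we find v = -79.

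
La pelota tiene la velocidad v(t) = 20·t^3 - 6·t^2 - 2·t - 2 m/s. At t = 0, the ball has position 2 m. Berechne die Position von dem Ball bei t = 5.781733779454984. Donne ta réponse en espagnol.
Necesitamos integrar nuestra ecuación de la velocidad v(t) = 20·t^3 - 6·t^2 - 2·t - 2 1 vez. Tomando ∫v(t)dt y aplicando x(0) = 2, encontramos x(t) = 5·t^4 - 2·t^3 - t^2 - 2·t + 2. De la ecuación de la posición x(t) = 5·t^4 - 2·t^3 - t^2 - 2·t + 2, sustituimos t = 5.781733779454984 para obtener x = 5157.76418346042.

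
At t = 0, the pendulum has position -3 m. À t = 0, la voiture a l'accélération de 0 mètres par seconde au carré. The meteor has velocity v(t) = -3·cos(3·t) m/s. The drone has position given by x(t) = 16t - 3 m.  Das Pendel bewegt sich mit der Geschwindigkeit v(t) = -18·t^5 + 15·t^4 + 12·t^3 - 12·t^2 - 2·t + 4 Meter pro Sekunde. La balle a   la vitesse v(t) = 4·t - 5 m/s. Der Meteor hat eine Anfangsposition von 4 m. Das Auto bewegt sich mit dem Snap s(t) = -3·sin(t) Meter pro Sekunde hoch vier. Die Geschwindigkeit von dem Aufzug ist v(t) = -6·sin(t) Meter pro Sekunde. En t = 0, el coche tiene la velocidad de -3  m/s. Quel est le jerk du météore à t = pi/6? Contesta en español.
Partiendo de la velocidad v(t) = -3·cos(3·t), tomamos 2 derivadas. Derivando la velocidad, obtenemos la aceleración: a(t) = 9·sin(3·t). La derivada de la aceleración da la sacudida: j(t) = 27·cos(3·t). Tenemos la sacudida j(t) = 27·cos(3·t). Sustituyendo t = pi/6: j(pi/6) = 0.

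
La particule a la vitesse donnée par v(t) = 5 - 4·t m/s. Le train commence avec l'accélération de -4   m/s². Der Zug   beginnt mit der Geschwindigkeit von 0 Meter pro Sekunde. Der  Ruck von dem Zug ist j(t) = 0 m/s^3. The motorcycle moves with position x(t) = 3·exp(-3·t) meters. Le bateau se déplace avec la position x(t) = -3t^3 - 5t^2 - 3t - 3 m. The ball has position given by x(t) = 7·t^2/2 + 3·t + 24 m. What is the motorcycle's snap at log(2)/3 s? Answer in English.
To solve this, we need to take 4 derivatives of our position equation x(t) = 3·exp(-3·t). Taking d/dt of x(t), we find v(t) = -9·exp(-3·t). The derivative of velocity gives acceleration: a(t) = 27·exp(-3·t). Differentiating acceleration, we get jerk: j(t) = -81·exp(-3·t). Taking d/dt of j(t), we find s(t) = 243·exp(-3·t). We have snap s(t) = 243·exp(-3·t). Substituting t = log(2)/3: s(log(2)/3) = 243/2.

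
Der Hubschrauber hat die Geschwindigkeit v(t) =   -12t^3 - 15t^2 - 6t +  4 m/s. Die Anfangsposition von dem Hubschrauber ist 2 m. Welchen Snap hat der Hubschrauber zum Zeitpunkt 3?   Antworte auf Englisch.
We must differentiate our velocity equation v(t) = -12·t^3 - 15·t^2 - 6·t + 4 3 times. Taking d/dt of v(t), we find a(t) = -36·t^2 - 30·t - 6. Taking d/dt of a(t), we find j(t) = -72·t - 30. Differentiating jerk, we get snap: s(t) = -72. We have snap s(t) = -72. Substituting t = 3: s(3) = -72.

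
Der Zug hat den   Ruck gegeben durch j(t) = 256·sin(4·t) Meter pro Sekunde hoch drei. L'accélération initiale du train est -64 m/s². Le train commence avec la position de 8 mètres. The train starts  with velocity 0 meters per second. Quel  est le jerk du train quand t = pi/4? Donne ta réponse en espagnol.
Usando j(t) = 256·sin(4·t) y sustituyendo t = pi/4, encontramos j = 0.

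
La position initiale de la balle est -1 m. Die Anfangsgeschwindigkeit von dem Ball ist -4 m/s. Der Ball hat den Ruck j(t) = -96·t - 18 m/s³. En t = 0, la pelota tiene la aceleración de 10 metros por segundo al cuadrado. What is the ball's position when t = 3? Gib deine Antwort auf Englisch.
To find the answer, we compute 3 integrals of j(t) = -96·t - 18. Integrating jerk and using the initial condition a(0) = 10, we get a(t) = -48·t^2 - 18·t + 10. The antiderivative of acceleration is velocity. Using v(0) = -4, we get v(t) = -16·t^3 - 9·t^2 + 10·t - 4. Taking ∫v(t)dt and applying x(0) = -1, we find x(t) = -4·t^4 - 3·t^3 + 5·t^2 - 4·t - 1. Using x(t) = -4·t^4 - 3·t^3 + 5·t^2 - 4·t - 1 and substituting t = 3, we find x = -373.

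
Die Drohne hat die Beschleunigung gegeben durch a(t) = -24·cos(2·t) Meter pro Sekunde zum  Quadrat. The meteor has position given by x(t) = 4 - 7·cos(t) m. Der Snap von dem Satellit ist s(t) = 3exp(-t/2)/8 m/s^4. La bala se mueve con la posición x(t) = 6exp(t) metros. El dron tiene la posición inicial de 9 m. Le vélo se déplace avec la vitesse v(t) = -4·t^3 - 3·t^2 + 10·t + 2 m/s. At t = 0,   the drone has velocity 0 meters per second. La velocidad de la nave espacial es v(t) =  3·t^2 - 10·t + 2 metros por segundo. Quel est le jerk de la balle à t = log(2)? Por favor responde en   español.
Debemos derivar nuestra ecuación de la posición x(t) = 6·exp(t) 3 veces. La derivada de la posición da la velocidad: v(t) = 6·exp(t). Derivando la velocidad, obtenemos la aceleración: a(t) = 6·exp(t). La derivada de la aceleración da la sacudida: j(t) = 6·exp(t). Usando j(t) = 6·exp(t) y sustituyendo t = log(2), encontramos j = 12.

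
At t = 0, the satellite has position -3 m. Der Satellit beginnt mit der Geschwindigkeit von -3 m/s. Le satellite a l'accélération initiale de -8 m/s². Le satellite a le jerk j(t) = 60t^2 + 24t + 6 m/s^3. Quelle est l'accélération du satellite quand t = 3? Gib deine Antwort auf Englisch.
To solve this, we need to take 1 integral of our jerk equation j(t) = 60·t^2 + 24·t + 6. The integral of jerk, with a(0) = -8, gives acceleration: a(t) = 20·t^3 + 12·t^2 + 6·t - 8. From the given acceleration equation a(t) = 20·t^3 + 12·t^2 + 6·t - 8, we substitute t = 3 to get a = 658.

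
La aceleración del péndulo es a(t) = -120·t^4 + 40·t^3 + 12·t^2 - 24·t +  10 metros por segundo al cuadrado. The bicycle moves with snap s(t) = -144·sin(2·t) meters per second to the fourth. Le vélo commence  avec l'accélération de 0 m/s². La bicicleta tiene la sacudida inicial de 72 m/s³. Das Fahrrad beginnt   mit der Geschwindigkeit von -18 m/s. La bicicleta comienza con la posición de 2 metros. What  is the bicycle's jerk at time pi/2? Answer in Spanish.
Debemos encontrar la antiderivada de nuestra ecuación del snap s(t) = -144·sin(2·t) 1 vez. La integral del snap es la sacudida. Usando j(0) = 72, obtenemos j(t) = 72·cos(2·t). Tenemos la sacudida j(t) = 72·cos(2·t). Sustituyendo t = pi/2: j(pi/2) = -72.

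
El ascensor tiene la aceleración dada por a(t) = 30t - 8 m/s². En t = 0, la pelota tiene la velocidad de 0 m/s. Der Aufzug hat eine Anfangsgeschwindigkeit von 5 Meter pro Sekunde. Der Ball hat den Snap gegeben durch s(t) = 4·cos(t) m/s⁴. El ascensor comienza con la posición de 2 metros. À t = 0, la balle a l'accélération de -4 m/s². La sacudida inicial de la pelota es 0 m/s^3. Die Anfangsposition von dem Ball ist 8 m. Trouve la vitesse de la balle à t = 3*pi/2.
Pour résoudre ceci, nous devons prendre 3 intégrales de notre équation du snap s(t) = 4·cos(t). En intégrant le snap et en utilisant la condition initiale j(0) = 0, nous obtenons j(t) = 4·sin(t). En prenant ∫j(t)dt et en appliquant a(0) = -4, nous trouvons a(t) = -4·cos(t). La primitive de l'accélération, avec v(0) = 0, donne la vitesse: v(t) = -4·sin(t). En utilisant v(t) = -4·sin(t) et en substituant t = 3*pi/2, nous trouvons v = 4.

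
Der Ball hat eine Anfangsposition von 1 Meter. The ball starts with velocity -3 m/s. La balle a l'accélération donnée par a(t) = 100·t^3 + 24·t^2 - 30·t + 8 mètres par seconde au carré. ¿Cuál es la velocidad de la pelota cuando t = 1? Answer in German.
Um dies zu lösen, müssen wir 1 Integral unserer Gleichung für die Beschleunigung a(t) = 100·t^3 + 24·t^2 - 30·t + 8 finden. Durch Integration von der Beschleunigung und Verwendung der Anfangsbedingung v(0) = -3, erhalten wir v(t) = 25·t^4 + 8·t^3 - 15·t^2 + 8·t - 3. Mit v(t) = 25·t^4 + 8·t^3 - 15·t^2 + 8·t - 3 und Einsetzen von t = 1, finden wir v = 23.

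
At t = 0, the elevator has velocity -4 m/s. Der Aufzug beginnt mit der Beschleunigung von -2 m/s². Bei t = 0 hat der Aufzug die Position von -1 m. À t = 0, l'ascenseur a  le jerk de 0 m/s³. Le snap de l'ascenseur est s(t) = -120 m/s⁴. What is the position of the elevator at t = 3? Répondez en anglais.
Starting from snap s(t) = -120, we take 4 antiderivatives. Taking ∫s(t)dt and applying j(0) = 0, we find j(t) = -120·t. Taking ∫j(t)dt and applying a(0) = -2, we find a(t) = -60·t^2 - 2. Finding the antiderivative of a(t) and using v(0) = -4: v(t) = -20·t^3 - 2·t - 4. The integral of velocity is position. Using x(0) = -1, we get x(t) = -5·t^4 - t^2 - 4·t - 1. Using x(t) = -5·t^4 - t^2 - 4·t - 1 and substituting t = 3, we find x = -427.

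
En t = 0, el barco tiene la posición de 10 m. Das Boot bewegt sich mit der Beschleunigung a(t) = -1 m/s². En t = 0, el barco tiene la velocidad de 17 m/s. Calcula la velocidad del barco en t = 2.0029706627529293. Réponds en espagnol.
Para resolver esto, necesitamos tomar 1 integral de nuestra ecuación de la aceleración a(t) = -1. La integral de la aceleración es la velocidad. Usando v(0) = 17, obtenemos v(t) = 17 - t. De la ecuación de la velocidad v(t) = 17 - t, sustituimos t = 2.0029706627529293 para obtener v = 14.9970293372471.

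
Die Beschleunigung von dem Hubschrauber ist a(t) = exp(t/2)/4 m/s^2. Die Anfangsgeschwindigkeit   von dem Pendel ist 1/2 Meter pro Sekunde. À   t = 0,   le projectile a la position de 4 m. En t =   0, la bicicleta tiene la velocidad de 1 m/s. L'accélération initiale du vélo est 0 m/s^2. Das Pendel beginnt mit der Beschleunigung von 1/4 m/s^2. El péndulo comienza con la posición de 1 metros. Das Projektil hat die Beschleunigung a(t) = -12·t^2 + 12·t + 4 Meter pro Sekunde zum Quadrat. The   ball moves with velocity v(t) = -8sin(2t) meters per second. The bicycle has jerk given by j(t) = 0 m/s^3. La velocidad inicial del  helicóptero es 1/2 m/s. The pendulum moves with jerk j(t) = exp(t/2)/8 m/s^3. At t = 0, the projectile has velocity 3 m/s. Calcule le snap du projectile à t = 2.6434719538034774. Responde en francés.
Pour résoudre ceci, nous devons prendre 2 dérivées de notre équation de l'accélération a(t) = -12·t^2 + 12·t + 4. La dérivée de l'accélération donne le jerk: j(t) = 12 - 24·t. En dérivant le jerk, nous obtenons le snap: s(t) = -24. En utilisant s(t) = -24 et en substituant t = 2.6434719538034774, nous trouvons s = -24.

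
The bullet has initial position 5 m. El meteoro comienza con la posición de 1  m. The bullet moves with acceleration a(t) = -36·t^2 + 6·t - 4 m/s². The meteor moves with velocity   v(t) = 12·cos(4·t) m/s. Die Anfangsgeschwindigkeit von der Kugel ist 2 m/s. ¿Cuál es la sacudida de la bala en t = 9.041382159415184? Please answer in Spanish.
Partiendo de la aceleración a(t) = -36·t^2 + 6·t - 4, tomamos 1 derivada. Tomando d/dt de a(t), encontramos j(t) = 6 - 72·t. Usando j(t) = 6 - 72·t y sustituyendo t = 9.041382159415184, encontramos j = -644.979515477893.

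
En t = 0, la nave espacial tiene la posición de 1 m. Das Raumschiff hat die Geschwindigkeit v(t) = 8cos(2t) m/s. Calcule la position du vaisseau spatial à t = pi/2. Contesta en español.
Partiendo de la velocidad v(t) = 8·cos(2·t), tomamos 1 antiderivada. Tomando ∫v(t)dt y aplicando x(0) = 1, encontramos x(t) = 4·sin(2·t) + 1. De la ecuación de la posición x(t) = 4·sin(2·t) + 1, sustituimos t = pi/2 para obtener x = 1.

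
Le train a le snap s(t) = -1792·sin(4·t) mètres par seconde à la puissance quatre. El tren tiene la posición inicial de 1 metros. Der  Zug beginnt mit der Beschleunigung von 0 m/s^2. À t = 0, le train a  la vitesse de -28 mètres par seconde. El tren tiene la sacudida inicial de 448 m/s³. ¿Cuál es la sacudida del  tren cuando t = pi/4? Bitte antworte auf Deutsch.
Wir müssen unsere Gleichung für den Snap s(t) = -1792·sin(4·t) 1-mal integrieren. Mit ∫s(t)dt und Anwendung von j(0) = 448, finden wir j(t) = 448·cos(4·t). Wir haben den Ruck j(t) = 448·cos(4·t). Durch Einsetzen von t = pi/4: j(pi/4) = -448.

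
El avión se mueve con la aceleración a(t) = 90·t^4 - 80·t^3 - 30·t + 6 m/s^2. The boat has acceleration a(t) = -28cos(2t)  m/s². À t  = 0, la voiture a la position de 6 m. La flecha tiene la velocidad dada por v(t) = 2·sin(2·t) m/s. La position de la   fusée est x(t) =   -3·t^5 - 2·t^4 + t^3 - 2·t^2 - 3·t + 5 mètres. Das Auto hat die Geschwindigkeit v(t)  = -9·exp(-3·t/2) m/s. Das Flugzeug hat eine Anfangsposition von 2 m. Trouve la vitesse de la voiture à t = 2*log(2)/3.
Nous avons la vitesse v(t) = -9·exp(-3·t/2). En substituant t = 2*log(2)/3: v(2*log(2)/3) = -9/2.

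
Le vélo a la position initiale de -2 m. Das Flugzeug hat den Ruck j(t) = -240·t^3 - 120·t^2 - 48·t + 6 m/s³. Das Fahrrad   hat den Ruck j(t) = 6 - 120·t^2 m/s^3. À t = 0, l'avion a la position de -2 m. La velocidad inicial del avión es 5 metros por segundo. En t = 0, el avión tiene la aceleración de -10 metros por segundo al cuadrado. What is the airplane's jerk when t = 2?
Using j(t) = -240·t^3 - 120·t^2 - 48·t + 6 and substituting t = 2, we find j = -2490.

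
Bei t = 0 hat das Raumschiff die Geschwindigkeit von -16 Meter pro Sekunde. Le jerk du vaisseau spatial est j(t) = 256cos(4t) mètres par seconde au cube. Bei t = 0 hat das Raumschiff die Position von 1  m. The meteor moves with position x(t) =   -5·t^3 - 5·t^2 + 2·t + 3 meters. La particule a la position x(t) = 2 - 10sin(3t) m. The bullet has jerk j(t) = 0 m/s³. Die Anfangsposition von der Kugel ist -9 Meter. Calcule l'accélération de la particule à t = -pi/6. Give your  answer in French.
Nous devons dériver notre équation de la position x(t) = 2 - 10·sin(3·t) 2 fois. En dérivant la position, nous obtenons la vitesse: v(t) = -30·cos(3·t). La dérivée de la vitesse donne l'accélération: a(t) = 90·sin(3·t). Nous avons l'accélération a(t) = 90·sin(3·t). En substituant t = -pi/6: a(-pi/6) = -90.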